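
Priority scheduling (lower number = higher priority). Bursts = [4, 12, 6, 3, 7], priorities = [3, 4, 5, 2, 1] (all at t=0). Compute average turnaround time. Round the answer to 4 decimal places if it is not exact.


Sort by priority (ascending = highest first):
Order: [(1, 7), (2, 3), (3, 4), (4, 12), (5, 6)]
Completion times:
  Priority 1, burst=7, C=7
  Priority 2, burst=3, C=10
  Priority 3, burst=4, C=14
  Priority 4, burst=12, C=26
  Priority 5, burst=6, C=32
Average turnaround = 89/5 = 17.8

17.8


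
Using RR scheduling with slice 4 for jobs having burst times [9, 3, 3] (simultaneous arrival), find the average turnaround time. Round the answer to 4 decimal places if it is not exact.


Time quantum = 4
Execution trace:
  J1 runs 4 units, time = 4
  J2 runs 3 units, time = 7
  J3 runs 3 units, time = 10
  J1 runs 4 units, time = 14
  J1 runs 1 units, time = 15
Finish times: [15, 7, 10]
Average turnaround = 32/3 = 10.6667

10.6667


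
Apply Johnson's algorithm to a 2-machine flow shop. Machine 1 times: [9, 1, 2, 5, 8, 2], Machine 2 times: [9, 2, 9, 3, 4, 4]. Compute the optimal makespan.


Apply Johnson's rule:
  Group 1 (a <= b): [(2, 1, 2), (3, 2, 9), (6, 2, 4), (1, 9, 9)]
  Group 2 (a > b): [(5, 8, 4), (4, 5, 3)]
Optimal job order: [2, 3, 6, 1, 5, 4]
Schedule:
  Job 2: M1 done at 1, M2 done at 3
  Job 3: M1 done at 3, M2 done at 12
  Job 6: M1 done at 5, M2 done at 16
  Job 1: M1 done at 14, M2 done at 25
  Job 5: M1 done at 22, M2 done at 29
  Job 4: M1 done at 27, M2 done at 32
Makespan = 32

32


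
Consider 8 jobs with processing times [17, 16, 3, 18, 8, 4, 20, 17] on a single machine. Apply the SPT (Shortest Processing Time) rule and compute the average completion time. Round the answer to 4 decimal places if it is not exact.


Sort jobs by processing time (SPT order): [3, 4, 8, 16, 17, 17, 18, 20]
Compute completion times sequentially:
  Job 1: processing = 3, completes at 3
  Job 2: processing = 4, completes at 7
  Job 3: processing = 8, completes at 15
  Job 4: processing = 16, completes at 31
  Job 5: processing = 17, completes at 48
  Job 6: processing = 17, completes at 65
  Job 7: processing = 18, completes at 83
  Job 8: processing = 20, completes at 103
Sum of completion times = 355
Average completion time = 355/8 = 44.375

44.375


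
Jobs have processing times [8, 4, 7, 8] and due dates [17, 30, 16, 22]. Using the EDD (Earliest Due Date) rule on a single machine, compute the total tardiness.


Sort by due date (EDD order): [(7, 16), (8, 17), (8, 22), (4, 30)]
Compute completion times and tardiness:
  Job 1: p=7, d=16, C=7, tardiness=max(0,7-16)=0
  Job 2: p=8, d=17, C=15, tardiness=max(0,15-17)=0
  Job 3: p=8, d=22, C=23, tardiness=max(0,23-22)=1
  Job 4: p=4, d=30, C=27, tardiness=max(0,27-30)=0
Total tardiness = 1

1


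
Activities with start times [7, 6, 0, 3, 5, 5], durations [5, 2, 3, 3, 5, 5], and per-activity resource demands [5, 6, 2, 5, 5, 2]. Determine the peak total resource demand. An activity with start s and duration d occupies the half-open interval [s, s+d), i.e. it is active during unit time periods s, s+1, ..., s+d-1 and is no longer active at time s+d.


Each activity i is active on [start_i, start_i + duration_i).
Compute total resource usage per time slot:
  t=0: active resources = [2], total = 2
  t=1: active resources = [2], total = 2
  t=2: active resources = [2], total = 2
  t=3: active resources = [5], total = 5
  t=4: active resources = [5], total = 5
  t=5: active resources = [5, 5, 2], total = 12
  t=6: active resources = [6, 5, 2], total = 13
  t=7: active resources = [5, 6, 5, 2], total = 18
  t=8: active resources = [5, 5, 2], total = 12
  t=9: active resources = [5, 5, 2], total = 12
  t=10: active resources = [5], total = 5
  t=11: active resources = [5], total = 5
Peak resource demand = 18

18


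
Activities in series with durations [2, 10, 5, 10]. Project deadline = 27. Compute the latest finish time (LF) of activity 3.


LF(activity 3) = deadline - sum of successor durations
Successors: activities 4 through 4 with durations [10]
Sum of successor durations = 10
LF = 27 - 10 = 17

17


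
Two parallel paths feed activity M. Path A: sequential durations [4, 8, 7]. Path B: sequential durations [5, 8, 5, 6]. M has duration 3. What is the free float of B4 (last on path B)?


ES(B4) = sum of predecessors on chain B = 18
EF(B4) = ES + duration = 18 + 6 = 24
Successor of B4 is M. ES(M) = max(sum(A), sum(B)) = max(19, 24) = 24
Free float = ES(successor) - EF(current) = 24 - 24 = 0

0


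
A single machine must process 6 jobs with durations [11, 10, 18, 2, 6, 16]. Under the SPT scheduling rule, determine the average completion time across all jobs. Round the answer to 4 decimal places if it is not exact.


Sort jobs by processing time (SPT order): [2, 6, 10, 11, 16, 18]
Compute completion times sequentially:
  Job 1: processing = 2, completes at 2
  Job 2: processing = 6, completes at 8
  Job 3: processing = 10, completes at 18
  Job 4: processing = 11, completes at 29
  Job 5: processing = 16, completes at 45
  Job 6: processing = 18, completes at 63
Sum of completion times = 165
Average completion time = 165/6 = 27.5

27.5


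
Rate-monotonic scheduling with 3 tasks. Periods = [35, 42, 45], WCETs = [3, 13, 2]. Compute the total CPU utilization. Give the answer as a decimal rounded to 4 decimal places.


Compute individual utilizations (exact fractions):
  Task 1: C/T = 3/35 (approx. 0.0857)
  Task 2: C/T = 13/42 (approx. 0.3095)
  Task 3: C/T = 2/45 (approx. 0.0444)
Total utilization U = 3/35 + 13/42 + 2/45 = 277/630
Rounded to 4 decimal places: U = 0.4397
RM (Liu & Layland) bound for 3 tasks = 0.779763; compare with U = 277/630 (approx. 0.439683)
U <= bound, so schedulable by RM sufficient condition.

0.4397


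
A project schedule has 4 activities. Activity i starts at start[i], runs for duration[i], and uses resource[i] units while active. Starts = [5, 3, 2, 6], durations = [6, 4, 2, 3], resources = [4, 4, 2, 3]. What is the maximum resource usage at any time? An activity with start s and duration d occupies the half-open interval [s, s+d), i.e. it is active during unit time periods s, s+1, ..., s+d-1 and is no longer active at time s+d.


Each activity i is active on [start_i, start_i + duration_i).
Compute total resource usage per time slot:
  t=0: active resources = [], total = 0
  t=1: active resources = [], total = 0
  t=2: active resources = [2], total = 2
  t=3: active resources = [4, 2], total = 6
  t=4: active resources = [4], total = 4
  t=5: active resources = [4, 4], total = 8
  t=6: active resources = [4, 4, 3], total = 11
  t=7: active resources = [4, 3], total = 7
  t=8: active resources = [4, 3], total = 7
  t=9: active resources = [4], total = 4
  t=10: active resources = [4], total = 4
Peak resource demand = 11

11


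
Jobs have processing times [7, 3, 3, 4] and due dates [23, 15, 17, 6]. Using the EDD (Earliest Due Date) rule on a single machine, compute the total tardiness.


Sort by due date (EDD order): [(4, 6), (3, 15), (3, 17), (7, 23)]
Compute completion times and tardiness:
  Job 1: p=4, d=6, C=4, tardiness=max(0,4-6)=0
  Job 2: p=3, d=15, C=7, tardiness=max(0,7-15)=0
  Job 3: p=3, d=17, C=10, tardiness=max(0,10-17)=0
  Job 4: p=7, d=23, C=17, tardiness=max(0,17-23)=0
Total tardiness = 0

0


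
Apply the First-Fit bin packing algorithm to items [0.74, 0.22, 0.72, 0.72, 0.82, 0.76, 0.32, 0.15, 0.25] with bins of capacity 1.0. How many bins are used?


Place items sequentially using First-Fit:
  Item 0.74 -> new Bin 1
  Item 0.22 -> Bin 1 (now 0.96)
  Item 0.72 -> new Bin 2
  Item 0.72 -> new Bin 3
  Item 0.82 -> new Bin 4
  Item 0.76 -> new Bin 5
  Item 0.32 -> new Bin 6
  Item 0.15 -> Bin 2 (now 0.87)
  Item 0.25 -> Bin 3 (now 0.97)
Total bins used = 6

6


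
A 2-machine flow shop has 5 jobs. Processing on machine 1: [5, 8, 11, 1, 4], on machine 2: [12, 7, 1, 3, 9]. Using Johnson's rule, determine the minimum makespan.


Apply Johnson's rule:
  Group 1 (a <= b): [(4, 1, 3), (5, 4, 9), (1, 5, 12)]
  Group 2 (a > b): [(2, 8, 7), (3, 11, 1)]
Optimal job order: [4, 5, 1, 2, 3]
Schedule:
  Job 4: M1 done at 1, M2 done at 4
  Job 5: M1 done at 5, M2 done at 14
  Job 1: M1 done at 10, M2 done at 26
  Job 2: M1 done at 18, M2 done at 33
  Job 3: M1 done at 29, M2 done at 34
Makespan = 34

34


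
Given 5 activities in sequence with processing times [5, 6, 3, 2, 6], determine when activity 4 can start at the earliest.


Activity 4 starts after activities 1 through 3 complete.
Predecessor durations: [5, 6, 3]
ES = 5 + 6 + 3 = 14

14


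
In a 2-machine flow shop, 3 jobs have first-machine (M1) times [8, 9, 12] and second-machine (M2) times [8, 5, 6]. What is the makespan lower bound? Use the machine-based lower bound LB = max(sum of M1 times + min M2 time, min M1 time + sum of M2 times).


LB1 = sum(M1 times) + min(M2 times) = 29 + 5 = 34
LB2 = min(M1 times) + sum(M2 times) = 8 + 19 = 27
Lower bound = max(LB1, LB2) = max(34, 27) = 34

34


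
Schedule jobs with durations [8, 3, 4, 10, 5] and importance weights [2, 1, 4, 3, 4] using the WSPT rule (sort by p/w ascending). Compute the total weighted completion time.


Compute p/w ratios and sort ascending (WSPT): [(4, 4), (5, 4), (3, 1), (10, 3), (8, 2)]
Compute weighted completion times:
  Job (p=4,w=4): C=4, w*C=4*4=16
  Job (p=5,w=4): C=9, w*C=4*9=36
  Job (p=3,w=1): C=12, w*C=1*12=12
  Job (p=10,w=3): C=22, w*C=3*22=66
  Job (p=8,w=2): C=30, w*C=2*30=60
Total weighted completion time = 190

190


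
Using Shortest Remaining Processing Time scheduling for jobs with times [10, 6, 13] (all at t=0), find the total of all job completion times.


Since all jobs arrive at t=0, SRPT equals SPT ordering.
SPT order: [6, 10, 13]
Completion times:
  Job 1: p=6, C=6
  Job 2: p=10, C=16
  Job 3: p=13, C=29
Total completion time = 6 + 16 + 29 = 51

51


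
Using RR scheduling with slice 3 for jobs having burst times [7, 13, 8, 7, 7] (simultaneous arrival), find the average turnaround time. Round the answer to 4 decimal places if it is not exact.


Time quantum = 3
Execution trace:
  J1 runs 3 units, time = 3
  J2 runs 3 units, time = 6
  J3 runs 3 units, time = 9
  J4 runs 3 units, time = 12
  J5 runs 3 units, time = 15
  J1 runs 3 units, time = 18
  J2 runs 3 units, time = 21
  J3 runs 3 units, time = 24
  J4 runs 3 units, time = 27
  J5 runs 3 units, time = 30
  J1 runs 1 units, time = 31
  J2 runs 3 units, time = 34
  J3 runs 2 units, time = 36
  J4 runs 1 units, time = 37
  J5 runs 1 units, time = 38
  J2 runs 3 units, time = 41
  J2 runs 1 units, time = 42
Finish times: [31, 42, 36, 37, 38]
Average turnaround = 184/5 = 36.8

36.8


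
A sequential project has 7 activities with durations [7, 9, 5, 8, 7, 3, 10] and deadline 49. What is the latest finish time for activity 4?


LF(activity 4) = deadline - sum of successor durations
Successors: activities 5 through 7 with durations [7, 3, 10]
Sum of successor durations = 20
LF = 49 - 20 = 29

29


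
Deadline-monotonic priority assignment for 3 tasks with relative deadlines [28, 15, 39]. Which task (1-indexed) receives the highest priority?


Sort tasks by relative deadline (ascending):
  Task 2: deadline = 15
  Task 1: deadline = 28
  Task 3: deadline = 39
Priority order (highest first): [2, 1, 3]
Highest priority task = 2

2


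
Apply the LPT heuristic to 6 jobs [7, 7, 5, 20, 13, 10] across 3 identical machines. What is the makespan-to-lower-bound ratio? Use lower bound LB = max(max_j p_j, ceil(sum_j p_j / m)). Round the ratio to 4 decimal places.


LPT order: [20, 13, 10, 7, 7, 5]
Machine loads after assignment: [20, 20, 22]
LPT makespan = 22
Lower bound = max(max_job, ceil(total/3)) = max(20, 21) = 21
Ratio = 22 / 21 = 1.0476

1.0476


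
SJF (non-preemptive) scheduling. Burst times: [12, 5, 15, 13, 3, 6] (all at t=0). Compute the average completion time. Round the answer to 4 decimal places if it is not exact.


SJF order (ascending): [3, 5, 6, 12, 13, 15]
Completion times:
  Job 1: burst=3, C=3
  Job 2: burst=5, C=8
  Job 3: burst=6, C=14
  Job 4: burst=12, C=26
  Job 5: burst=13, C=39
  Job 6: burst=15, C=54
Average completion = 144/6 = 24.0

24.0


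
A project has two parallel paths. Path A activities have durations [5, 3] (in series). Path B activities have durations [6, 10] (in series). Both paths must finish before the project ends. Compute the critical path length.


Path A total = 5 + 3 = 8
Path B total = 6 + 10 = 16
Critical path = longest path = max(8, 16) = 16

16


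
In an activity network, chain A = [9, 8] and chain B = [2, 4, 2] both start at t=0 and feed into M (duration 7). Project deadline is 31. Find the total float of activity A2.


Forward pass: ES(A2) = sum of predecessors on chain A = 9
EF = ES + duration = 9 + 8 = 17
Backward pass: LF(M) = deadline = 31; LS(M) = 31 - 7 = 24
LF(A2) = LS(M) - sum(successors on chain A) = 24 - 0 = 24
LS = LF - duration = 24 - 8 = 16
Total float = LS - ES = 16 - 9 = 7

7


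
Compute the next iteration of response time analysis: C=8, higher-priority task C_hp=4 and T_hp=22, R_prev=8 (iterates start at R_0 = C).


R_next = C + ceil(R_prev / T_hp) * C_hp
ceil(8 / 22) = ceil(0.3636) = 1
Interference = 1 * 4 = 4
R_next = 8 + 4 = 12

12


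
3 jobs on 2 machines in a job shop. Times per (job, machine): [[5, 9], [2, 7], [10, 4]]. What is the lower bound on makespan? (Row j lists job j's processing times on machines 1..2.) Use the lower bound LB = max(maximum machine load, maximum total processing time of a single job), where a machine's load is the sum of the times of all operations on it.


Machine loads:
  Machine 1: 5 + 2 + 10 = 17
  Machine 2: 9 + 7 + 4 = 20
Max machine load = 20
Job totals:
  Job 1: 14
  Job 2: 9
  Job 3: 14
Max job total = 14
Lower bound = max(20, 14) = 20

20


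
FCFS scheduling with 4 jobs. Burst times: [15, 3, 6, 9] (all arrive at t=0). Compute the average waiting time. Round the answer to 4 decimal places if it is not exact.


FCFS order (as given): [15, 3, 6, 9]
Waiting times:
  Job 1: wait = 0
  Job 2: wait = 15
  Job 3: wait = 18
  Job 4: wait = 24
Sum of waiting times = 57
Average waiting time = 57/4 = 14.25

14.25


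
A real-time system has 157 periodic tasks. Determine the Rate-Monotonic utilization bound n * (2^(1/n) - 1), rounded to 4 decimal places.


Compute 2^(1/157) = 1.0044247104
Subtract 1: 1.0044247104 - 1 = 0.0044247104
Multiply by n: 157 * 0.0044247104 = 0.6946795328
Round to 4 dp: 0.6947

0.6947


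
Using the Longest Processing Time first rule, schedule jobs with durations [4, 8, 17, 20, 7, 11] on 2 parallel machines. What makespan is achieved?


Sort jobs in decreasing order (LPT): [20, 17, 11, 8, 7, 4]
Assign each job to the least loaded machine:
  Machine 1: jobs [20, 8, 7], load = 35
  Machine 2: jobs [17, 11, 4], load = 32
Makespan = max load = 35

35


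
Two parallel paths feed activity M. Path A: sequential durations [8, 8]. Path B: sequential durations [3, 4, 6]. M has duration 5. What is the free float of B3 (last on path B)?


ES(B3) = sum of predecessors on chain B = 7
EF(B3) = ES + duration = 7 + 6 = 13
Successor of B3 is M. ES(M) = max(sum(A), sum(B)) = max(16, 13) = 16
Free float = ES(successor) - EF(current) = 16 - 13 = 3

3


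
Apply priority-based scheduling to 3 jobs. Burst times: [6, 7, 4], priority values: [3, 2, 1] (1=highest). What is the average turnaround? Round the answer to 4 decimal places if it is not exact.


Sort by priority (ascending = highest first):
Order: [(1, 4), (2, 7), (3, 6)]
Completion times:
  Priority 1, burst=4, C=4
  Priority 2, burst=7, C=11
  Priority 3, burst=6, C=17
Average turnaround = 32/3 = 10.6667

10.6667


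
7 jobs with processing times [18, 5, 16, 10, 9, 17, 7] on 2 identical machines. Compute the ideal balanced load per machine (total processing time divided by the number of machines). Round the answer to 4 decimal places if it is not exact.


Total processing time = 18 + 5 + 16 + 10 + 9 + 17 + 7 = 82
Number of machines = 2
Ideal balanced load = 82 / 2 = 41.0

41.0


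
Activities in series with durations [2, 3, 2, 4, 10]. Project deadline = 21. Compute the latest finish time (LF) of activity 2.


LF(activity 2) = deadline - sum of successor durations
Successors: activities 3 through 5 with durations [2, 4, 10]
Sum of successor durations = 16
LF = 21 - 16 = 5

5


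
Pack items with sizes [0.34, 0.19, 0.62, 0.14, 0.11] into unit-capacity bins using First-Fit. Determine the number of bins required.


Place items sequentially using First-Fit:
  Item 0.34 -> new Bin 1
  Item 0.19 -> Bin 1 (now 0.53)
  Item 0.62 -> new Bin 2
  Item 0.14 -> Bin 1 (now 0.67)
  Item 0.11 -> Bin 1 (now 0.78)
Total bins used = 2

2


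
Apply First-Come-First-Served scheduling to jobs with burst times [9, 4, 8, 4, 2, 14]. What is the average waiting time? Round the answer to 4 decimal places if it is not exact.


FCFS order (as given): [9, 4, 8, 4, 2, 14]
Waiting times:
  Job 1: wait = 0
  Job 2: wait = 9
  Job 3: wait = 13
  Job 4: wait = 21
  Job 5: wait = 25
  Job 6: wait = 27
Sum of waiting times = 95
Average waiting time = 95/6 = 15.8333

15.8333


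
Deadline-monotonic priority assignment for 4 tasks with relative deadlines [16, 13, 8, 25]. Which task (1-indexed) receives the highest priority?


Sort tasks by relative deadline (ascending):
  Task 3: deadline = 8
  Task 2: deadline = 13
  Task 1: deadline = 16
  Task 4: deadline = 25
Priority order (highest first): [3, 2, 1, 4]
Highest priority task = 3

3


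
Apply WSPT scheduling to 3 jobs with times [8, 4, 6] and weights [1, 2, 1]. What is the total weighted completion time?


Compute p/w ratios and sort ascending (WSPT): [(4, 2), (6, 1), (8, 1)]
Compute weighted completion times:
  Job (p=4,w=2): C=4, w*C=2*4=8
  Job (p=6,w=1): C=10, w*C=1*10=10
  Job (p=8,w=1): C=18, w*C=1*18=18
Total weighted completion time = 36

36


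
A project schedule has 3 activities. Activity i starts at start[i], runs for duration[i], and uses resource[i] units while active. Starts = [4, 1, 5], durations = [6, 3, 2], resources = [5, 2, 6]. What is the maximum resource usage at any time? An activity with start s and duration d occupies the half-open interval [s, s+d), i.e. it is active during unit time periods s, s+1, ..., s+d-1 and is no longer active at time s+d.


Each activity i is active on [start_i, start_i + duration_i).
Compute total resource usage per time slot:
  t=0: active resources = [], total = 0
  t=1: active resources = [2], total = 2
  t=2: active resources = [2], total = 2
  t=3: active resources = [2], total = 2
  t=4: active resources = [5], total = 5
  t=5: active resources = [5, 6], total = 11
  t=6: active resources = [5, 6], total = 11
  t=7: active resources = [5], total = 5
  t=8: active resources = [5], total = 5
  t=9: active resources = [5], total = 5
Peak resource demand = 11

11


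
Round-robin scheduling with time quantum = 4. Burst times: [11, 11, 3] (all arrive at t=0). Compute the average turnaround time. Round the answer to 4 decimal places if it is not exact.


Time quantum = 4
Execution trace:
  J1 runs 4 units, time = 4
  J2 runs 4 units, time = 8
  J3 runs 3 units, time = 11
  J1 runs 4 units, time = 15
  J2 runs 4 units, time = 19
  J1 runs 3 units, time = 22
  J2 runs 3 units, time = 25
Finish times: [22, 25, 11]
Average turnaround = 58/3 = 19.3333

19.3333


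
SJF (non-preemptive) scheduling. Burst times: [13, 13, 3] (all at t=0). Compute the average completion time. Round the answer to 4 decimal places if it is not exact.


SJF order (ascending): [3, 13, 13]
Completion times:
  Job 1: burst=3, C=3
  Job 2: burst=13, C=16
  Job 3: burst=13, C=29
Average completion = 48/3 = 16.0

16.0


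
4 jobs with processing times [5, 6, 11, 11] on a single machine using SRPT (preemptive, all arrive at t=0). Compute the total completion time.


Since all jobs arrive at t=0, SRPT equals SPT ordering.
SPT order: [5, 6, 11, 11]
Completion times:
  Job 1: p=5, C=5
  Job 2: p=6, C=11
  Job 3: p=11, C=22
  Job 4: p=11, C=33
Total completion time = 5 + 11 + 22 + 33 = 71

71


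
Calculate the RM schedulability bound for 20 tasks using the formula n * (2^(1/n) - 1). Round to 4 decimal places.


Compute 2^(1/20) = 1.0352649238
Subtract 1: 1.0352649238 - 1 = 0.0352649238
Multiply by n: 20 * 0.0352649238 = 0.7052984760
Round to 4 dp: 0.7053

0.7053


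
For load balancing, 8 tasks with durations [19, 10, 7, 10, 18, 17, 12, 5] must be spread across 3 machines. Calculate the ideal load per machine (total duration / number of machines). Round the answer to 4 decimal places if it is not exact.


Total processing time = 19 + 10 + 7 + 10 + 18 + 17 + 12 + 5 = 98
Number of machines = 3
Ideal balanced load = 98 / 3 = 32.6667

32.6667


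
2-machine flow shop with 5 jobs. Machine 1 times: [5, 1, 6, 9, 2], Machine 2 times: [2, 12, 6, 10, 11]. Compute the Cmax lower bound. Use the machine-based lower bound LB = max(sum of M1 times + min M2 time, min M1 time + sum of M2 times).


LB1 = sum(M1 times) + min(M2 times) = 23 + 2 = 25
LB2 = min(M1 times) + sum(M2 times) = 1 + 41 = 42
Lower bound = max(LB1, LB2) = max(25, 42) = 42

42


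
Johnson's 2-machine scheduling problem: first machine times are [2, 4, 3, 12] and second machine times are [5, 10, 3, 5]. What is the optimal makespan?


Apply Johnson's rule:
  Group 1 (a <= b): [(1, 2, 5), (3, 3, 3), (2, 4, 10)]
  Group 2 (a > b): [(4, 12, 5)]
Optimal job order: [1, 3, 2, 4]
Schedule:
  Job 1: M1 done at 2, M2 done at 7
  Job 3: M1 done at 5, M2 done at 10
  Job 2: M1 done at 9, M2 done at 20
  Job 4: M1 done at 21, M2 done at 26
Makespan = 26

26


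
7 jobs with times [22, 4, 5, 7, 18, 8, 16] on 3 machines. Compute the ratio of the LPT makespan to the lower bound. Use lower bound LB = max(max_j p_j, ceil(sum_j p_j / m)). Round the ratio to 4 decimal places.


LPT order: [22, 18, 16, 8, 7, 5, 4]
Machine loads after assignment: [27, 25, 28]
LPT makespan = 28
Lower bound = max(max_job, ceil(total/3)) = max(22, 27) = 27
Ratio = 28 / 27 = 1.037

1.037


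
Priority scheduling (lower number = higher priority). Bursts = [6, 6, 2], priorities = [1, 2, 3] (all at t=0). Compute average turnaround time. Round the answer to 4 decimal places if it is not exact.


Sort by priority (ascending = highest first):
Order: [(1, 6), (2, 6), (3, 2)]
Completion times:
  Priority 1, burst=6, C=6
  Priority 2, burst=6, C=12
  Priority 3, burst=2, C=14
Average turnaround = 32/3 = 10.6667

10.6667


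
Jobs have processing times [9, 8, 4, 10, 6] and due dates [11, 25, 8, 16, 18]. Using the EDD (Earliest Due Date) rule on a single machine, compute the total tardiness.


Sort by due date (EDD order): [(4, 8), (9, 11), (10, 16), (6, 18), (8, 25)]
Compute completion times and tardiness:
  Job 1: p=4, d=8, C=4, tardiness=max(0,4-8)=0
  Job 2: p=9, d=11, C=13, tardiness=max(0,13-11)=2
  Job 3: p=10, d=16, C=23, tardiness=max(0,23-16)=7
  Job 4: p=6, d=18, C=29, tardiness=max(0,29-18)=11
  Job 5: p=8, d=25, C=37, tardiness=max(0,37-25)=12
Total tardiness = 32

32


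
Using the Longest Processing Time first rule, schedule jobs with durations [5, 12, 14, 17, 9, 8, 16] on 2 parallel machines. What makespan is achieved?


Sort jobs in decreasing order (LPT): [17, 16, 14, 12, 9, 8, 5]
Assign each job to the least loaded machine:
  Machine 1: jobs [17, 12, 9, 5], load = 43
  Machine 2: jobs [16, 14, 8], load = 38
Makespan = max load = 43

43


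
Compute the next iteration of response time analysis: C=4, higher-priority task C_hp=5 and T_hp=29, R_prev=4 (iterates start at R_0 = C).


R_next = C + ceil(R_prev / T_hp) * C_hp
ceil(4 / 29) = ceil(0.1379) = 1
Interference = 1 * 5 = 5
R_next = 4 + 5 = 9

9


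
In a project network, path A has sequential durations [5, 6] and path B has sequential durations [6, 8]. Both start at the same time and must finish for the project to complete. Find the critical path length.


Path A total = 5 + 6 = 11
Path B total = 6 + 8 = 14
Critical path = longest path = max(11, 14) = 14

14


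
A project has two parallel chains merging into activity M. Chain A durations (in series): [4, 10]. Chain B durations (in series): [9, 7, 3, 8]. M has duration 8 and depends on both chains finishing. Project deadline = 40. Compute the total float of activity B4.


Forward pass: ES(B4) = sum of predecessors on chain B = 19
EF = ES + duration = 19 + 8 = 27
Backward pass: LF(M) = deadline = 40; LS(M) = 40 - 8 = 32
LF(B4) = LS(M) - sum(successors on chain B) = 32 - 0 = 32
LS = LF - duration = 32 - 8 = 24
Total float = LS - ES = 24 - 19 = 5

5


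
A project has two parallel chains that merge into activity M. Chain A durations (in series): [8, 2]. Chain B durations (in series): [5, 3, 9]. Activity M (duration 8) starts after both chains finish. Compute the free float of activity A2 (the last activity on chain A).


ES(A2) = sum of predecessors on chain A = 8
EF(A2) = ES + duration = 8 + 2 = 10
Successor of A2 is M. ES(M) = max(sum(A), sum(B)) = max(10, 17) = 17
Free float = ES(successor) - EF(current) = 17 - 10 = 7

7


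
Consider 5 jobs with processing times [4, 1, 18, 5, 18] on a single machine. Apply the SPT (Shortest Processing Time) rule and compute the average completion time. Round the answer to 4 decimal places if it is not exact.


Sort jobs by processing time (SPT order): [1, 4, 5, 18, 18]
Compute completion times sequentially:
  Job 1: processing = 1, completes at 1
  Job 2: processing = 4, completes at 5
  Job 3: processing = 5, completes at 10
  Job 4: processing = 18, completes at 28
  Job 5: processing = 18, completes at 46
Sum of completion times = 90
Average completion time = 90/5 = 18.0

18.0


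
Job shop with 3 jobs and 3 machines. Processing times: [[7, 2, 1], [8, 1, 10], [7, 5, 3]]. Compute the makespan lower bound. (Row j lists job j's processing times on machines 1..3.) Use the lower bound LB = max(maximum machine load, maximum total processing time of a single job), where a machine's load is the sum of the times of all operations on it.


Machine loads:
  Machine 1: 7 + 8 + 7 = 22
  Machine 2: 2 + 1 + 5 = 8
  Machine 3: 1 + 10 + 3 = 14
Max machine load = 22
Job totals:
  Job 1: 10
  Job 2: 19
  Job 3: 15
Max job total = 19
Lower bound = max(22, 19) = 22

22


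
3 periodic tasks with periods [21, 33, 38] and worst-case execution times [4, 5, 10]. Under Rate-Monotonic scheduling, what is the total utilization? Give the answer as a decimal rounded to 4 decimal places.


Compute individual utilizations (exact fractions):
  Task 1: C/T = 4/21 (approx. 0.1905)
  Task 2: C/T = 5/33 (approx. 0.1515)
  Task 3: C/T = 10/38 = 5/19 (approx. 0.2632)
Total utilization U = 4/21 + 5/33 + 5/19 = 2656/4389
Rounded to 4 decimal places: U = 0.6051
RM (Liu & Layland) bound for 3 tasks = 0.779763; compare with U = 2656/4389 (approx. 0.605149)
U <= bound, so schedulable by RM sufficient condition.

0.6051


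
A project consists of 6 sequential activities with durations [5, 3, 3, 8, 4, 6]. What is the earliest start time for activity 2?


Activity 2 starts after activities 1 through 1 complete.
Predecessor durations: [5]
ES = 5 = 5

5


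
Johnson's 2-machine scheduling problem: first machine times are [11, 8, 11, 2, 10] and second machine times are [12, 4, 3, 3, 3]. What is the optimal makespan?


Apply Johnson's rule:
  Group 1 (a <= b): [(4, 2, 3), (1, 11, 12)]
  Group 2 (a > b): [(2, 8, 4), (3, 11, 3), (5, 10, 3)]
Optimal job order: [4, 1, 2, 3, 5]
Schedule:
  Job 4: M1 done at 2, M2 done at 5
  Job 1: M1 done at 13, M2 done at 25
  Job 2: M1 done at 21, M2 done at 29
  Job 3: M1 done at 32, M2 done at 35
  Job 5: M1 done at 42, M2 done at 45
Makespan = 45

45


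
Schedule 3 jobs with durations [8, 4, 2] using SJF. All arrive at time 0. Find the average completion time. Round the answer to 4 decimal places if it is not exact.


SJF order (ascending): [2, 4, 8]
Completion times:
  Job 1: burst=2, C=2
  Job 2: burst=4, C=6
  Job 3: burst=8, C=14
Average completion = 22/3 = 7.3333

7.3333


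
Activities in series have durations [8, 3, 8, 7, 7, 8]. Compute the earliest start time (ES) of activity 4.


Activity 4 starts after activities 1 through 3 complete.
Predecessor durations: [8, 3, 8]
ES = 8 + 3 + 8 = 19

19


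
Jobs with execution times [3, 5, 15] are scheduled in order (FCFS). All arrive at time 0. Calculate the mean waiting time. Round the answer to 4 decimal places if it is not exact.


FCFS order (as given): [3, 5, 15]
Waiting times:
  Job 1: wait = 0
  Job 2: wait = 3
  Job 3: wait = 8
Sum of waiting times = 11
Average waiting time = 11/3 = 3.6667

3.6667


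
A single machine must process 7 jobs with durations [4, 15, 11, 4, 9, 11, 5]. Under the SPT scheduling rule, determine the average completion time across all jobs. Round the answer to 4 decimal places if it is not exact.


Sort jobs by processing time (SPT order): [4, 4, 5, 9, 11, 11, 15]
Compute completion times sequentially:
  Job 1: processing = 4, completes at 4
  Job 2: processing = 4, completes at 8
  Job 3: processing = 5, completes at 13
  Job 4: processing = 9, completes at 22
  Job 5: processing = 11, completes at 33
  Job 6: processing = 11, completes at 44
  Job 7: processing = 15, completes at 59
Sum of completion times = 183
Average completion time = 183/7 = 26.1429

26.1429


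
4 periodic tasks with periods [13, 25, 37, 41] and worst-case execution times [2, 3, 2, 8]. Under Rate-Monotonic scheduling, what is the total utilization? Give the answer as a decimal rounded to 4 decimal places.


Compute individual utilizations (exact fractions):
  Task 1: C/T = 2/13 (approx. 0.1538)
  Task 2: C/T = 3/25 (approx. 0.12)
  Task 3: C/T = 2/37 (approx. 0.0541)
  Task 4: C/T = 8/41 (approx. 0.1951)
Total utilization U = 2/13 + 3/25 + 2/37 + 8/41 = 257863/493025
Rounded to 4 decimal places: U = 0.5230
RM (Liu & Layland) bound for 4 tasks = 0.756828; compare with U = 257863/493025 (approx. 0.523022)
U <= bound, so schedulable by RM sufficient condition.

0.5230


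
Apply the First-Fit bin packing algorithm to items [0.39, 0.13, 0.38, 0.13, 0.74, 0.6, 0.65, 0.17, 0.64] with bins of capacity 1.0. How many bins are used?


Place items sequentially using First-Fit:
  Item 0.39 -> new Bin 1
  Item 0.13 -> Bin 1 (now 0.52)
  Item 0.38 -> Bin 1 (now 0.9)
  Item 0.13 -> new Bin 2
  Item 0.74 -> Bin 2 (now 0.87)
  Item 0.6 -> new Bin 3
  Item 0.65 -> new Bin 4
  Item 0.17 -> Bin 3 (now 0.77)
  Item 0.64 -> new Bin 5
Total bins used = 5

5


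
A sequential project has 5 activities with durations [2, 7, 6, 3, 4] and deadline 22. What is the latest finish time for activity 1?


LF(activity 1) = deadline - sum of successor durations
Successors: activities 2 through 5 with durations [7, 6, 3, 4]
Sum of successor durations = 20
LF = 22 - 20 = 2

2


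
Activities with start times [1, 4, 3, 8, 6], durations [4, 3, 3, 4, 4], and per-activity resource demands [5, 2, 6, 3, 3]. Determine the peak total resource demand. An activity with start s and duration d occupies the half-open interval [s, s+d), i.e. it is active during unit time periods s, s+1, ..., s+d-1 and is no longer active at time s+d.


Each activity i is active on [start_i, start_i + duration_i).
Compute total resource usage per time slot:
  t=0: active resources = [], total = 0
  t=1: active resources = [5], total = 5
  t=2: active resources = [5], total = 5
  t=3: active resources = [5, 6], total = 11
  t=4: active resources = [5, 2, 6], total = 13
  t=5: active resources = [2, 6], total = 8
  t=6: active resources = [2, 3], total = 5
  t=7: active resources = [3], total = 3
  t=8: active resources = [3, 3], total = 6
  t=9: active resources = [3, 3], total = 6
  t=10: active resources = [3], total = 3
  t=11: active resources = [3], total = 3
Peak resource demand = 13

13


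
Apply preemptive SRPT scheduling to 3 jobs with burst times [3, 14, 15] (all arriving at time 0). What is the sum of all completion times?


Since all jobs arrive at t=0, SRPT equals SPT ordering.
SPT order: [3, 14, 15]
Completion times:
  Job 1: p=3, C=3
  Job 2: p=14, C=17
  Job 3: p=15, C=32
Total completion time = 3 + 17 + 32 = 52

52


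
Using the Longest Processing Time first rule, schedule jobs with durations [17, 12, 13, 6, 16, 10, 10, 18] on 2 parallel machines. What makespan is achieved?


Sort jobs in decreasing order (LPT): [18, 17, 16, 13, 12, 10, 10, 6]
Assign each job to the least loaded machine:
  Machine 1: jobs [18, 13, 12, 10], load = 53
  Machine 2: jobs [17, 16, 10, 6], load = 49
Makespan = max load = 53

53


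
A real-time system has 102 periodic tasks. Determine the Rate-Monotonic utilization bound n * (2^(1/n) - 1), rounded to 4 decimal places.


Compute 2^(1/102) = 1.0068187028
Subtract 1: 1.0068187028 - 1 = 0.0068187028
Multiply by n: 102 * 0.0068187028 = 0.6955076856
Round to 4 dp: 0.6955

0.6955


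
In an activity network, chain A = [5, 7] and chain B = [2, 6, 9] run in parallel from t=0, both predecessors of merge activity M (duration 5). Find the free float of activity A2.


ES(A2) = sum of predecessors on chain A = 5
EF(A2) = ES + duration = 5 + 7 = 12
Successor of A2 is M. ES(M) = max(sum(A), sum(B)) = max(12, 17) = 17
Free float = ES(successor) - EF(current) = 17 - 12 = 5

5


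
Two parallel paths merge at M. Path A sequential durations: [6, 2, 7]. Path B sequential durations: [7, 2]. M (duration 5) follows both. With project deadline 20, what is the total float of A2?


Forward pass: ES(A2) = sum of predecessors on chain A = 6
EF = ES + duration = 6 + 2 = 8
Backward pass: LF(M) = deadline = 20; LS(M) = 20 - 5 = 15
LF(A2) = LS(M) - sum(successors on chain A) = 15 - 7 = 8
LS = LF - duration = 8 - 2 = 6
Total float = LS - ES = 6 - 6 = 0

0


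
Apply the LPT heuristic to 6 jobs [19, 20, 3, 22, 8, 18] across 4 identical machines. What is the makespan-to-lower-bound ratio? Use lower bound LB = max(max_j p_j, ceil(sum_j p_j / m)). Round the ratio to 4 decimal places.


LPT order: [22, 20, 19, 18, 8, 3]
Machine loads after assignment: [22, 20, 22, 26]
LPT makespan = 26
Lower bound = max(max_job, ceil(total/4)) = max(22, 23) = 23
Ratio = 26 / 23 = 1.1304

1.1304


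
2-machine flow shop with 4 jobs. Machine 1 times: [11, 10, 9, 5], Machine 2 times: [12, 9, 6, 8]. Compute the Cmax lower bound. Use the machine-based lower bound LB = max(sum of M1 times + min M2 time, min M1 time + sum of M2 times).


LB1 = sum(M1 times) + min(M2 times) = 35 + 6 = 41
LB2 = min(M1 times) + sum(M2 times) = 5 + 35 = 40
Lower bound = max(LB1, LB2) = max(41, 40) = 41

41


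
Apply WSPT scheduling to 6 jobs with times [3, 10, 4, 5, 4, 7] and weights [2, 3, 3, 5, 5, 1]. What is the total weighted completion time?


Compute p/w ratios and sort ascending (WSPT): [(4, 5), (5, 5), (4, 3), (3, 2), (10, 3), (7, 1)]
Compute weighted completion times:
  Job (p=4,w=5): C=4, w*C=5*4=20
  Job (p=5,w=5): C=9, w*C=5*9=45
  Job (p=4,w=3): C=13, w*C=3*13=39
  Job (p=3,w=2): C=16, w*C=2*16=32
  Job (p=10,w=3): C=26, w*C=3*26=78
  Job (p=7,w=1): C=33, w*C=1*33=33
Total weighted completion time = 247

247


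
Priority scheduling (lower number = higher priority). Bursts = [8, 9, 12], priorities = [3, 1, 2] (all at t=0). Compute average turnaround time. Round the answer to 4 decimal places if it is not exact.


Sort by priority (ascending = highest first):
Order: [(1, 9), (2, 12), (3, 8)]
Completion times:
  Priority 1, burst=9, C=9
  Priority 2, burst=12, C=21
  Priority 3, burst=8, C=29
Average turnaround = 59/3 = 19.6667

19.6667


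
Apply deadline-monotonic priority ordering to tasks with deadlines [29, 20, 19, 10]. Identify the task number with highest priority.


Sort tasks by relative deadline (ascending):
  Task 4: deadline = 10
  Task 3: deadline = 19
  Task 2: deadline = 20
  Task 1: deadline = 29
Priority order (highest first): [4, 3, 2, 1]
Highest priority task = 4

4


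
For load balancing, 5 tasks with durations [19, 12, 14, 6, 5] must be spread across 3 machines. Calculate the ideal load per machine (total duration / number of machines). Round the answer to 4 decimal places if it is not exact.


Total processing time = 19 + 12 + 14 + 6 + 5 = 56
Number of machines = 3
Ideal balanced load = 56 / 3 = 18.6667

18.6667


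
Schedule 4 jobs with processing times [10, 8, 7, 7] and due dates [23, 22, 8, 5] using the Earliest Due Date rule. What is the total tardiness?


Sort by due date (EDD order): [(7, 5), (7, 8), (8, 22), (10, 23)]
Compute completion times and tardiness:
  Job 1: p=7, d=5, C=7, tardiness=max(0,7-5)=2
  Job 2: p=7, d=8, C=14, tardiness=max(0,14-8)=6
  Job 3: p=8, d=22, C=22, tardiness=max(0,22-22)=0
  Job 4: p=10, d=23, C=32, tardiness=max(0,32-23)=9
Total tardiness = 17

17


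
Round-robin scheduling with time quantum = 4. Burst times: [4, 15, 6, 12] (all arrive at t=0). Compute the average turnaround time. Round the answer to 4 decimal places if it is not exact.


Time quantum = 4
Execution trace:
  J1 runs 4 units, time = 4
  J2 runs 4 units, time = 8
  J3 runs 4 units, time = 12
  J4 runs 4 units, time = 16
  J2 runs 4 units, time = 20
  J3 runs 2 units, time = 22
  J4 runs 4 units, time = 26
  J2 runs 4 units, time = 30
  J4 runs 4 units, time = 34
  J2 runs 3 units, time = 37
Finish times: [4, 37, 22, 34]
Average turnaround = 97/4 = 24.25

24.25


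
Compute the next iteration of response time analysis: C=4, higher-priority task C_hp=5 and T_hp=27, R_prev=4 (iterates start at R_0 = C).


R_next = C + ceil(R_prev / T_hp) * C_hp
ceil(4 / 27) = ceil(0.1481) = 1
Interference = 1 * 5 = 5
R_next = 4 + 5 = 9

9


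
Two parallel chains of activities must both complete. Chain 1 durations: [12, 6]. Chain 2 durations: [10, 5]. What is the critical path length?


Path A total = 12 + 6 = 18
Path B total = 10 + 5 = 15
Critical path = longest path = max(18, 15) = 18

18


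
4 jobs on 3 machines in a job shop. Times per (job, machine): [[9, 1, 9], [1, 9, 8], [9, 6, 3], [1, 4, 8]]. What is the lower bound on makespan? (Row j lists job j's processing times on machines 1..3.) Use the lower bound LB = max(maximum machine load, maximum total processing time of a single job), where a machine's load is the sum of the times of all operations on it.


Machine loads:
  Machine 1: 9 + 1 + 9 + 1 = 20
  Machine 2: 1 + 9 + 6 + 4 = 20
  Machine 3: 9 + 8 + 3 + 8 = 28
Max machine load = 28
Job totals:
  Job 1: 19
  Job 2: 18
  Job 3: 18
  Job 4: 13
Max job total = 19
Lower bound = max(28, 19) = 28

28


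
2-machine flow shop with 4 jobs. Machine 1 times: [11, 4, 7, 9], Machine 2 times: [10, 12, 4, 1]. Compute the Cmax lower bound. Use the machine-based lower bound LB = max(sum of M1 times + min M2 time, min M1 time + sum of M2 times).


LB1 = sum(M1 times) + min(M2 times) = 31 + 1 = 32
LB2 = min(M1 times) + sum(M2 times) = 4 + 27 = 31
Lower bound = max(LB1, LB2) = max(32, 31) = 32

32


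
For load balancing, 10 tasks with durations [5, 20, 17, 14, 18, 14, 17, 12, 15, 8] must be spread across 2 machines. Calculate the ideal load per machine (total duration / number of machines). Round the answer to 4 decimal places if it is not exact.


Total processing time = 5 + 20 + 17 + 14 + 18 + 14 + 17 + 12 + 15 + 8 = 140
Number of machines = 2
Ideal balanced load = 140 / 2 = 70.0

70.0


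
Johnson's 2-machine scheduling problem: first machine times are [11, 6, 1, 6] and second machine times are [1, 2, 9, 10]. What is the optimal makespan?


Apply Johnson's rule:
  Group 1 (a <= b): [(3, 1, 9), (4, 6, 10)]
  Group 2 (a > b): [(2, 6, 2), (1, 11, 1)]
Optimal job order: [3, 4, 2, 1]
Schedule:
  Job 3: M1 done at 1, M2 done at 10
  Job 4: M1 done at 7, M2 done at 20
  Job 2: M1 done at 13, M2 done at 22
  Job 1: M1 done at 24, M2 done at 25
Makespan = 25

25


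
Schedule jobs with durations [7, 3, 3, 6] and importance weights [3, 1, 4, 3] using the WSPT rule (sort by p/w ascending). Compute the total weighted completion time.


Compute p/w ratios and sort ascending (WSPT): [(3, 4), (6, 3), (7, 3), (3, 1)]
Compute weighted completion times:
  Job (p=3,w=4): C=3, w*C=4*3=12
  Job (p=6,w=3): C=9, w*C=3*9=27
  Job (p=7,w=3): C=16, w*C=3*16=48
  Job (p=3,w=1): C=19, w*C=1*19=19
Total weighted completion time = 106

106
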